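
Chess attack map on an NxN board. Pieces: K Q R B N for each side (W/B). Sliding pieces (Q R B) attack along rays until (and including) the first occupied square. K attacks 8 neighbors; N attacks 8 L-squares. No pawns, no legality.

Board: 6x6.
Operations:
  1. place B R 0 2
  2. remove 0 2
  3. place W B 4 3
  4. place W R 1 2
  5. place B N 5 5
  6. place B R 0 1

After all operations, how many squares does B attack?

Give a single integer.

Answer: 12

Derivation:
Op 1: place BR@(0,2)
Op 2: remove (0,2)
Op 3: place WB@(4,3)
Op 4: place WR@(1,2)
Op 5: place BN@(5,5)
Op 6: place BR@(0,1)
Per-piece attacks for B:
  BR@(0,1): attacks (0,2) (0,3) (0,4) (0,5) (0,0) (1,1) (2,1) (3,1) (4,1) (5,1)
  BN@(5,5): attacks (4,3) (3,4)
Union (12 distinct): (0,0) (0,2) (0,3) (0,4) (0,5) (1,1) (2,1) (3,1) (3,4) (4,1) (4,3) (5,1)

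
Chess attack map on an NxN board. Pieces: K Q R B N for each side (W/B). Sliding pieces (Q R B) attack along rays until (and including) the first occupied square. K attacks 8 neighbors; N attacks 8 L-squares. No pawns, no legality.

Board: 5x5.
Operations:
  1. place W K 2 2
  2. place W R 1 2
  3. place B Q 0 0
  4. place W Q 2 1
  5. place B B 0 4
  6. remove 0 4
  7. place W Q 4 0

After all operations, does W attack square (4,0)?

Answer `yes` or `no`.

Op 1: place WK@(2,2)
Op 2: place WR@(1,2)
Op 3: place BQ@(0,0)
Op 4: place WQ@(2,1)
Op 5: place BB@(0,4)
Op 6: remove (0,4)
Op 7: place WQ@(4,0)
Per-piece attacks for W:
  WR@(1,2): attacks (1,3) (1,4) (1,1) (1,0) (2,2) (0,2) [ray(1,0) blocked at (2,2)]
  WQ@(2,1): attacks (2,2) (2,0) (3,1) (4,1) (1,1) (0,1) (3,2) (4,3) (3,0) (1,2) (1,0) [ray(0,1) blocked at (2,2); ray(-1,1) blocked at (1,2)]
  WK@(2,2): attacks (2,3) (2,1) (3,2) (1,2) (3,3) (3,1) (1,3) (1,1)
  WQ@(4,0): attacks (4,1) (4,2) (4,3) (4,4) (3,0) (2,0) (1,0) (0,0) (3,1) (2,2) [ray(-1,0) blocked at (0,0); ray(-1,1) blocked at (2,2)]
W attacks (4,0): no

Answer: no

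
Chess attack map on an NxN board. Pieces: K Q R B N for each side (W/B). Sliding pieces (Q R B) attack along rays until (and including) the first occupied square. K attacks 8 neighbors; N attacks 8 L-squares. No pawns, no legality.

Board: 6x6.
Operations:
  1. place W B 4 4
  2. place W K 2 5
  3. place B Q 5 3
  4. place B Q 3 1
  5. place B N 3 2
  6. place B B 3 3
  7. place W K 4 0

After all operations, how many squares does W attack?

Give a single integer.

Answer: 13

Derivation:
Op 1: place WB@(4,4)
Op 2: place WK@(2,5)
Op 3: place BQ@(5,3)
Op 4: place BQ@(3,1)
Op 5: place BN@(3,2)
Op 6: place BB@(3,3)
Op 7: place WK@(4,0)
Per-piece attacks for W:
  WK@(2,5): attacks (2,4) (3,5) (1,5) (3,4) (1,4)
  WK@(4,0): attacks (4,1) (5,0) (3,0) (5,1) (3,1)
  WB@(4,4): attacks (5,5) (5,3) (3,5) (3,3) [ray(1,-1) blocked at (5,3); ray(-1,-1) blocked at (3,3)]
Union (13 distinct): (1,4) (1,5) (2,4) (3,0) (3,1) (3,3) (3,4) (3,5) (4,1) (5,0) (5,1) (5,3) (5,5)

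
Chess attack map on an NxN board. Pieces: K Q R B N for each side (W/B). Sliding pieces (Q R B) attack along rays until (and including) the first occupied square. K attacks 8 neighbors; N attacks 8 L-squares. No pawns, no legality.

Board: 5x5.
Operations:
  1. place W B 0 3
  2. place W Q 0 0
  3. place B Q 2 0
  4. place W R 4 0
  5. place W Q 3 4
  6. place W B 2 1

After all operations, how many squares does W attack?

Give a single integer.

Op 1: place WB@(0,3)
Op 2: place WQ@(0,0)
Op 3: place BQ@(2,0)
Op 4: place WR@(4,0)
Op 5: place WQ@(3,4)
Op 6: place WB@(2,1)
Per-piece attacks for W:
  WQ@(0,0): attacks (0,1) (0,2) (0,3) (1,0) (2,0) (1,1) (2,2) (3,3) (4,4) [ray(0,1) blocked at (0,3); ray(1,0) blocked at (2,0)]
  WB@(0,3): attacks (1,4) (1,2) (2,1) [ray(1,-1) blocked at (2,1)]
  WB@(2,1): attacks (3,2) (4,3) (3,0) (1,2) (0,3) (1,0) [ray(-1,1) blocked at (0,3)]
  WQ@(3,4): attacks (3,3) (3,2) (3,1) (3,0) (4,4) (2,4) (1,4) (0,4) (4,3) (2,3) (1,2) (0,1)
  WR@(4,0): attacks (4,1) (4,2) (4,3) (4,4) (3,0) (2,0) [ray(-1,0) blocked at (2,0)]
Union (21 distinct): (0,1) (0,2) (0,3) (0,4) (1,0) (1,1) (1,2) (1,4) (2,0) (2,1) (2,2) (2,3) (2,4) (3,0) (3,1) (3,2) (3,3) (4,1) (4,2) (4,3) (4,4)

Answer: 21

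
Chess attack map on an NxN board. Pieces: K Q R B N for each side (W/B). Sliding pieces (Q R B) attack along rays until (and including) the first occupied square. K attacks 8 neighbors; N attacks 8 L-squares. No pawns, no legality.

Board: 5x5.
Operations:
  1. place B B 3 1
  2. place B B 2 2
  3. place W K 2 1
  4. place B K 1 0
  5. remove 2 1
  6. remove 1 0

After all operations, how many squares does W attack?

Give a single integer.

Answer: 0

Derivation:
Op 1: place BB@(3,1)
Op 2: place BB@(2,2)
Op 3: place WK@(2,1)
Op 4: place BK@(1,0)
Op 5: remove (2,1)
Op 6: remove (1,0)
Per-piece attacks for W:
Union (0 distinct): (none)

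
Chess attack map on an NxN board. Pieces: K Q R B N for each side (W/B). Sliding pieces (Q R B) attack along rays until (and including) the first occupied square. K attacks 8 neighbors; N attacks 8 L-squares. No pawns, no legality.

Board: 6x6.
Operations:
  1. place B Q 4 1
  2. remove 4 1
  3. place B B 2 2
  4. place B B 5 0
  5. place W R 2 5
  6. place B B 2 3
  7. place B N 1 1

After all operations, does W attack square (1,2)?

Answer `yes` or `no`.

Answer: no

Derivation:
Op 1: place BQ@(4,1)
Op 2: remove (4,1)
Op 3: place BB@(2,2)
Op 4: place BB@(5,0)
Op 5: place WR@(2,5)
Op 6: place BB@(2,3)
Op 7: place BN@(1,1)
Per-piece attacks for W:
  WR@(2,5): attacks (2,4) (2,3) (3,5) (4,5) (5,5) (1,5) (0,5) [ray(0,-1) blocked at (2,3)]
W attacks (1,2): no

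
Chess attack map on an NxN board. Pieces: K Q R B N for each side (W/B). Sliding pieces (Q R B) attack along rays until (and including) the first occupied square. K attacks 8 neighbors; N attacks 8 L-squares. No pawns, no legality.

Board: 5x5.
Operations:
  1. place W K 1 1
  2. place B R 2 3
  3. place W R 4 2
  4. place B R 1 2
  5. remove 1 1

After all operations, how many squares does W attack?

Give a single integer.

Answer: 7

Derivation:
Op 1: place WK@(1,1)
Op 2: place BR@(2,3)
Op 3: place WR@(4,2)
Op 4: place BR@(1,2)
Op 5: remove (1,1)
Per-piece attacks for W:
  WR@(4,2): attacks (4,3) (4,4) (4,1) (4,0) (3,2) (2,2) (1,2) [ray(-1,0) blocked at (1,2)]
Union (7 distinct): (1,2) (2,2) (3,2) (4,0) (4,1) (4,3) (4,4)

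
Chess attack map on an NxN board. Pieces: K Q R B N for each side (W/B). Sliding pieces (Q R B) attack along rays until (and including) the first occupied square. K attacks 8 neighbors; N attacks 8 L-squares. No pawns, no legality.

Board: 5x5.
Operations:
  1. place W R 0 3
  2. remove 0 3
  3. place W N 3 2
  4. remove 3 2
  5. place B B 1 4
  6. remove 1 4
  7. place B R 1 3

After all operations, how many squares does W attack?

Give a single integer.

Answer: 0

Derivation:
Op 1: place WR@(0,3)
Op 2: remove (0,3)
Op 3: place WN@(3,2)
Op 4: remove (3,2)
Op 5: place BB@(1,4)
Op 6: remove (1,4)
Op 7: place BR@(1,3)
Per-piece attacks for W:
Union (0 distinct): (none)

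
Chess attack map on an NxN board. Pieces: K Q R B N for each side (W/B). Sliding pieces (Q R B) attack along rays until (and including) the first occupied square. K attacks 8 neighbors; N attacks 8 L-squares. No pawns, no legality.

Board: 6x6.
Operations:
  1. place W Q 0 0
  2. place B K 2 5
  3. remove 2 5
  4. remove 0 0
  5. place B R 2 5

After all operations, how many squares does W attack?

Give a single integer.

Op 1: place WQ@(0,0)
Op 2: place BK@(2,5)
Op 3: remove (2,5)
Op 4: remove (0,0)
Op 5: place BR@(2,5)
Per-piece attacks for W:
Union (0 distinct): (none)

Answer: 0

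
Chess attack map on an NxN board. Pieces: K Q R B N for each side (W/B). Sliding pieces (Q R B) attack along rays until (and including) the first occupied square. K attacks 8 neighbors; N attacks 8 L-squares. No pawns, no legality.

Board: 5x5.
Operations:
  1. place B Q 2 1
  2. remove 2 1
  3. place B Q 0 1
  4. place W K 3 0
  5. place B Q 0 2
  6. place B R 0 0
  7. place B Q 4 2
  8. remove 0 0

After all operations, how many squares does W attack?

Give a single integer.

Answer: 5

Derivation:
Op 1: place BQ@(2,1)
Op 2: remove (2,1)
Op 3: place BQ@(0,1)
Op 4: place WK@(3,0)
Op 5: place BQ@(0,2)
Op 6: place BR@(0,0)
Op 7: place BQ@(4,2)
Op 8: remove (0,0)
Per-piece attacks for W:
  WK@(3,0): attacks (3,1) (4,0) (2,0) (4,1) (2,1)
Union (5 distinct): (2,0) (2,1) (3,1) (4,0) (4,1)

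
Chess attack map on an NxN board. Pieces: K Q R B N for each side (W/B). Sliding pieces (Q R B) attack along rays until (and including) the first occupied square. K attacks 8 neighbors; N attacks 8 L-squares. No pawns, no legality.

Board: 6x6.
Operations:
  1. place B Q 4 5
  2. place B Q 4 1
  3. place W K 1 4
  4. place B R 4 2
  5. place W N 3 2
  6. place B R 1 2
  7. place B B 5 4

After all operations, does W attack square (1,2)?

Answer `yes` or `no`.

Op 1: place BQ@(4,5)
Op 2: place BQ@(4,1)
Op 3: place WK@(1,4)
Op 4: place BR@(4,2)
Op 5: place WN@(3,2)
Op 6: place BR@(1,2)
Op 7: place BB@(5,4)
Per-piece attacks for W:
  WK@(1,4): attacks (1,5) (1,3) (2,4) (0,4) (2,5) (2,3) (0,5) (0,3)
  WN@(3,2): attacks (4,4) (5,3) (2,4) (1,3) (4,0) (5,1) (2,0) (1,1)
W attacks (1,2): no

Answer: no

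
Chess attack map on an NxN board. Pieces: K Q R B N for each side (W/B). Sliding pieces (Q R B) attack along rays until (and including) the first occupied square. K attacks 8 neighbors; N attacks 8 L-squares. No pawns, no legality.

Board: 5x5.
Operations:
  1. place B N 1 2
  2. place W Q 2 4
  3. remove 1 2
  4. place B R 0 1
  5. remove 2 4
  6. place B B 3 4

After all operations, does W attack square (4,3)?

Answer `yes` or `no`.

Op 1: place BN@(1,2)
Op 2: place WQ@(2,4)
Op 3: remove (1,2)
Op 4: place BR@(0,1)
Op 5: remove (2,4)
Op 6: place BB@(3,4)
Per-piece attacks for W:
W attacks (4,3): no

Answer: no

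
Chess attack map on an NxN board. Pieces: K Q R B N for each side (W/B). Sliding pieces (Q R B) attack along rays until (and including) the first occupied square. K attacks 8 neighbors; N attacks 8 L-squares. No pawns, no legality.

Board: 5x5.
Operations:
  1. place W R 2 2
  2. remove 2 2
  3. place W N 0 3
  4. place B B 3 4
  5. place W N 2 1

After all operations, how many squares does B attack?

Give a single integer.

Op 1: place WR@(2,2)
Op 2: remove (2,2)
Op 3: place WN@(0,3)
Op 4: place BB@(3,4)
Op 5: place WN@(2,1)
Per-piece attacks for B:
  BB@(3,4): attacks (4,3) (2,3) (1,2) (0,1)
Union (4 distinct): (0,1) (1,2) (2,3) (4,3)

Answer: 4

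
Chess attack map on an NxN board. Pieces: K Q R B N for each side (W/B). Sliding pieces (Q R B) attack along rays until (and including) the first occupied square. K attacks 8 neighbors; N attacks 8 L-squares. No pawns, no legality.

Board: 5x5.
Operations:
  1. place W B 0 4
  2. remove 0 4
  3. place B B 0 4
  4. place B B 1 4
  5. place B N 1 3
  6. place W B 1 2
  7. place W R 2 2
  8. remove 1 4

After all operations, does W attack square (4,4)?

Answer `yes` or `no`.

Op 1: place WB@(0,4)
Op 2: remove (0,4)
Op 3: place BB@(0,4)
Op 4: place BB@(1,4)
Op 5: place BN@(1,3)
Op 6: place WB@(1,2)
Op 7: place WR@(2,2)
Op 8: remove (1,4)
Per-piece attacks for W:
  WB@(1,2): attacks (2,3) (3,4) (2,1) (3,0) (0,3) (0,1)
  WR@(2,2): attacks (2,3) (2,4) (2,1) (2,0) (3,2) (4,2) (1,2) [ray(-1,0) blocked at (1,2)]
W attacks (4,4): no

Answer: no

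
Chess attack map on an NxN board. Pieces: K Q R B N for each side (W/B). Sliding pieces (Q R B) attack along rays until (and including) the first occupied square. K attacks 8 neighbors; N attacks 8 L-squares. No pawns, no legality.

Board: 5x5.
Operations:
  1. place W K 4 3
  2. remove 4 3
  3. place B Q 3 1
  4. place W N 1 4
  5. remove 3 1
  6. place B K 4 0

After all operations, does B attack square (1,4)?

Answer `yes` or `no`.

Op 1: place WK@(4,3)
Op 2: remove (4,3)
Op 3: place BQ@(3,1)
Op 4: place WN@(1,4)
Op 5: remove (3,1)
Op 6: place BK@(4,0)
Per-piece attacks for B:
  BK@(4,0): attacks (4,1) (3,0) (3,1)
B attacks (1,4): no

Answer: no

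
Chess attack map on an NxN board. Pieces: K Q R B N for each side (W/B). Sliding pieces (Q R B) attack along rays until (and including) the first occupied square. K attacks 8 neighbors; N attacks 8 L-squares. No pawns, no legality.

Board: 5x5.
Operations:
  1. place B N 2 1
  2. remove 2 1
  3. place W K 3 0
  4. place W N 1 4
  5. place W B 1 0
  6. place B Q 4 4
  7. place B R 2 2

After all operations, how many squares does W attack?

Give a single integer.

Op 1: place BN@(2,1)
Op 2: remove (2,1)
Op 3: place WK@(3,0)
Op 4: place WN@(1,4)
Op 5: place WB@(1,0)
Op 6: place BQ@(4,4)
Op 7: place BR@(2,2)
Per-piece attacks for W:
  WB@(1,0): attacks (2,1) (3,2) (4,3) (0,1)
  WN@(1,4): attacks (2,2) (3,3) (0,2)
  WK@(3,0): attacks (3,1) (4,0) (2,0) (4,1) (2,1)
Union (11 distinct): (0,1) (0,2) (2,0) (2,1) (2,2) (3,1) (3,2) (3,3) (4,0) (4,1) (4,3)

Answer: 11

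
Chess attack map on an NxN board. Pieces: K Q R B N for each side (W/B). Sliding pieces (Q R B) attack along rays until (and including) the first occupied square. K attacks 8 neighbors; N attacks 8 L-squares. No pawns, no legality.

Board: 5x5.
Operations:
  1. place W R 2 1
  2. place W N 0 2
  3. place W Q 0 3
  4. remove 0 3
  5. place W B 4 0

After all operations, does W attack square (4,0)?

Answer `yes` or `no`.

Answer: no

Derivation:
Op 1: place WR@(2,1)
Op 2: place WN@(0,2)
Op 3: place WQ@(0,3)
Op 4: remove (0,3)
Op 5: place WB@(4,0)
Per-piece attacks for W:
  WN@(0,2): attacks (1,4) (2,3) (1,0) (2,1)
  WR@(2,1): attacks (2,2) (2,3) (2,4) (2,0) (3,1) (4,1) (1,1) (0,1)
  WB@(4,0): attacks (3,1) (2,2) (1,3) (0,4)
W attacks (4,0): no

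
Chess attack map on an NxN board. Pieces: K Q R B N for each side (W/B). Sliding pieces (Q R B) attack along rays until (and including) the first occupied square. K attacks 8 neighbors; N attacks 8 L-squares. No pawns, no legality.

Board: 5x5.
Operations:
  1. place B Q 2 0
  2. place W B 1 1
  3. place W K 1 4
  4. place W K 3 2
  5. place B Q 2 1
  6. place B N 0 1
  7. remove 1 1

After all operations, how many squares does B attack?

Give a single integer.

Answer: 19

Derivation:
Op 1: place BQ@(2,0)
Op 2: place WB@(1,1)
Op 3: place WK@(1,4)
Op 4: place WK@(3,2)
Op 5: place BQ@(2,1)
Op 6: place BN@(0,1)
Op 7: remove (1,1)
Per-piece attacks for B:
  BN@(0,1): attacks (1,3) (2,2) (2,0)
  BQ@(2,0): attacks (2,1) (3,0) (4,0) (1,0) (0,0) (3,1) (4,2) (1,1) (0,2) [ray(0,1) blocked at (2,1)]
  BQ@(2,1): attacks (2,2) (2,3) (2,4) (2,0) (3,1) (4,1) (1,1) (0,1) (3,2) (3,0) (1,2) (0,3) (1,0) [ray(0,-1) blocked at (2,0); ray(-1,0) blocked at (0,1); ray(1,1) blocked at (3,2)]
Union (19 distinct): (0,0) (0,1) (0,2) (0,3) (1,0) (1,1) (1,2) (1,3) (2,0) (2,1) (2,2) (2,3) (2,4) (3,0) (3,1) (3,2) (4,0) (4,1) (4,2)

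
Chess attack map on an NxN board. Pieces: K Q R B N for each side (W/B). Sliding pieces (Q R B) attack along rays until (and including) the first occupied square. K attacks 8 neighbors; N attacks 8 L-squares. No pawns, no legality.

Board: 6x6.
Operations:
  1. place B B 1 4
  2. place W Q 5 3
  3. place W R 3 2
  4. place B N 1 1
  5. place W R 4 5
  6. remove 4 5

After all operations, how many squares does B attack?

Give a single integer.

Answer: 6

Derivation:
Op 1: place BB@(1,4)
Op 2: place WQ@(5,3)
Op 3: place WR@(3,2)
Op 4: place BN@(1,1)
Op 5: place WR@(4,5)
Op 6: remove (4,5)
Per-piece attacks for B:
  BN@(1,1): attacks (2,3) (3,2) (0,3) (3,0)
  BB@(1,4): attacks (2,5) (2,3) (3,2) (0,5) (0,3) [ray(1,-1) blocked at (3,2)]
Union (6 distinct): (0,3) (0,5) (2,3) (2,5) (3,0) (3,2)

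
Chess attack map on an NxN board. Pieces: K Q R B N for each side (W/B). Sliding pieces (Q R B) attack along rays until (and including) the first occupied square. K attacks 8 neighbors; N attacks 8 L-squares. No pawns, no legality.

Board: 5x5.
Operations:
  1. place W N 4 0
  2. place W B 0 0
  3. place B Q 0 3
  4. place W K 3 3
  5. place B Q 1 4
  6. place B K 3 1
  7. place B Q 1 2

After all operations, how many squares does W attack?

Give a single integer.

Op 1: place WN@(4,0)
Op 2: place WB@(0,0)
Op 3: place BQ@(0,3)
Op 4: place WK@(3,3)
Op 5: place BQ@(1,4)
Op 6: place BK@(3,1)
Op 7: place BQ@(1,2)
Per-piece attacks for W:
  WB@(0,0): attacks (1,1) (2,2) (3,3) [ray(1,1) blocked at (3,3)]
  WK@(3,3): attacks (3,4) (3,2) (4,3) (2,3) (4,4) (4,2) (2,4) (2,2)
  WN@(4,0): attacks (3,2) (2,1)
Union (11 distinct): (1,1) (2,1) (2,2) (2,3) (2,4) (3,2) (3,3) (3,4) (4,2) (4,3) (4,4)

Answer: 11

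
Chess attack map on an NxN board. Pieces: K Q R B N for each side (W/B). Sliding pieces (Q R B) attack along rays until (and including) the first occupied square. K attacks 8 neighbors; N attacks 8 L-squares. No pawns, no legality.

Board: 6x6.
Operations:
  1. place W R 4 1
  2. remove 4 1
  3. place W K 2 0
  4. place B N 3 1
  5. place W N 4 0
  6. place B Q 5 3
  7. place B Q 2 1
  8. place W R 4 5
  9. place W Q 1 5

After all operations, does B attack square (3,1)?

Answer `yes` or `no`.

Answer: yes

Derivation:
Op 1: place WR@(4,1)
Op 2: remove (4,1)
Op 3: place WK@(2,0)
Op 4: place BN@(3,1)
Op 5: place WN@(4,0)
Op 6: place BQ@(5,3)
Op 7: place BQ@(2,1)
Op 8: place WR@(4,5)
Op 9: place WQ@(1,5)
Per-piece attacks for B:
  BQ@(2,1): attacks (2,2) (2,3) (2,4) (2,5) (2,0) (3,1) (1,1) (0,1) (3,2) (4,3) (5,4) (3,0) (1,2) (0,3) (1,0) [ray(0,-1) blocked at (2,0); ray(1,0) blocked at (3,1)]
  BN@(3,1): attacks (4,3) (5,2) (2,3) (1,2) (5,0) (1,0)
  BQ@(5,3): attacks (5,4) (5,5) (5,2) (5,1) (5,0) (4,3) (3,3) (2,3) (1,3) (0,3) (4,4) (3,5) (4,2) (3,1) [ray(-1,-1) blocked at (3,1)]
B attacks (3,1): yes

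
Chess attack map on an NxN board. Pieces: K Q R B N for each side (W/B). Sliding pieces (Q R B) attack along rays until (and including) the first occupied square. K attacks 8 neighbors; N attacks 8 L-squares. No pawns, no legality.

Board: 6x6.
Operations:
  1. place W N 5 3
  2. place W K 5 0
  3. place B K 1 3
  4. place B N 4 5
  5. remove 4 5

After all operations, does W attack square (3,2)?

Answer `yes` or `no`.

Op 1: place WN@(5,3)
Op 2: place WK@(5,0)
Op 3: place BK@(1,3)
Op 4: place BN@(4,5)
Op 5: remove (4,5)
Per-piece attacks for W:
  WK@(5,0): attacks (5,1) (4,0) (4,1)
  WN@(5,3): attacks (4,5) (3,4) (4,1) (3,2)
W attacks (3,2): yes

Answer: yes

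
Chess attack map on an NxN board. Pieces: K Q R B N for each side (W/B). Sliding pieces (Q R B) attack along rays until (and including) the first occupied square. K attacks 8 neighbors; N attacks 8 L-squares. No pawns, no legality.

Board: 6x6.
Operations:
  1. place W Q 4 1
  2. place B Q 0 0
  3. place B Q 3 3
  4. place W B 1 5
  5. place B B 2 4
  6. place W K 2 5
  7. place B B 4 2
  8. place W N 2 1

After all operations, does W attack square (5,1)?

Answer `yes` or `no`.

Answer: yes

Derivation:
Op 1: place WQ@(4,1)
Op 2: place BQ@(0,0)
Op 3: place BQ@(3,3)
Op 4: place WB@(1,5)
Op 5: place BB@(2,4)
Op 6: place WK@(2,5)
Op 7: place BB@(4,2)
Op 8: place WN@(2,1)
Per-piece attacks for W:
  WB@(1,5): attacks (2,4) (0,4) [ray(1,-1) blocked at (2,4)]
  WN@(2,1): attacks (3,3) (4,2) (1,3) (0,2) (4,0) (0,0)
  WK@(2,5): attacks (2,4) (3,5) (1,5) (3,4) (1,4)
  WQ@(4,1): attacks (4,2) (4,0) (5,1) (3,1) (2,1) (5,2) (5,0) (3,2) (2,3) (1,4) (0,5) (3,0) [ray(0,1) blocked at (4,2); ray(-1,0) blocked at (2,1)]
W attacks (5,1): yes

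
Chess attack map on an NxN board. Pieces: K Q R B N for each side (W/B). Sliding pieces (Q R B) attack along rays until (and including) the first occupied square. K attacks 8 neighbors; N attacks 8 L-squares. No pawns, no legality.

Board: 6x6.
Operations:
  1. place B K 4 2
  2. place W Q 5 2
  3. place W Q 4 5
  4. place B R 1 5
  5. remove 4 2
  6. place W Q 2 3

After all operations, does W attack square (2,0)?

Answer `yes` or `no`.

Answer: yes

Derivation:
Op 1: place BK@(4,2)
Op 2: place WQ@(5,2)
Op 3: place WQ@(4,5)
Op 4: place BR@(1,5)
Op 5: remove (4,2)
Op 6: place WQ@(2,3)
Per-piece attacks for W:
  WQ@(2,3): attacks (2,4) (2,5) (2,2) (2,1) (2,0) (3,3) (4,3) (5,3) (1,3) (0,3) (3,4) (4,5) (3,2) (4,1) (5,0) (1,4) (0,5) (1,2) (0,1) [ray(1,1) blocked at (4,5)]
  WQ@(4,5): attacks (4,4) (4,3) (4,2) (4,1) (4,0) (5,5) (3,5) (2,5) (1,5) (5,4) (3,4) (2,3) [ray(-1,0) blocked at (1,5); ray(-1,-1) blocked at (2,3)]
  WQ@(5,2): attacks (5,3) (5,4) (5,5) (5,1) (5,0) (4,2) (3,2) (2,2) (1,2) (0,2) (4,3) (3,4) (2,5) (4,1) (3,0)
W attacks (2,0): yes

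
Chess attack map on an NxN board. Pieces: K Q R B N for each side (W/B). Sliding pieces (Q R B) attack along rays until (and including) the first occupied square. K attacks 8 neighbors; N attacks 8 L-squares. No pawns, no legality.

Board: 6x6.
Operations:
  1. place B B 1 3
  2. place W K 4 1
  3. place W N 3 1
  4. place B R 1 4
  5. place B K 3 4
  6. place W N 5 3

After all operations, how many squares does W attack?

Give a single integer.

Op 1: place BB@(1,3)
Op 2: place WK@(4,1)
Op 3: place WN@(3,1)
Op 4: place BR@(1,4)
Op 5: place BK@(3,4)
Op 6: place WN@(5,3)
Per-piece attacks for W:
  WN@(3,1): attacks (4,3) (5,2) (2,3) (1,2) (5,0) (1,0)
  WK@(4,1): attacks (4,2) (4,0) (5,1) (3,1) (5,2) (5,0) (3,2) (3,0)
  WN@(5,3): attacks (4,5) (3,4) (4,1) (3,2)
Union (15 distinct): (1,0) (1,2) (2,3) (3,0) (3,1) (3,2) (3,4) (4,0) (4,1) (4,2) (4,3) (4,5) (5,0) (5,1) (5,2)

Answer: 15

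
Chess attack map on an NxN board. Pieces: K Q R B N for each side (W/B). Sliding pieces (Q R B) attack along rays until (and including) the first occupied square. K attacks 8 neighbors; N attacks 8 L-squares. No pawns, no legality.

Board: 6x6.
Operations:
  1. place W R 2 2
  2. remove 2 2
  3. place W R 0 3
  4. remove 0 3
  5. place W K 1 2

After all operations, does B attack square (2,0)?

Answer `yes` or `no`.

Op 1: place WR@(2,2)
Op 2: remove (2,2)
Op 3: place WR@(0,3)
Op 4: remove (0,3)
Op 5: place WK@(1,2)
Per-piece attacks for B:
B attacks (2,0): no

Answer: no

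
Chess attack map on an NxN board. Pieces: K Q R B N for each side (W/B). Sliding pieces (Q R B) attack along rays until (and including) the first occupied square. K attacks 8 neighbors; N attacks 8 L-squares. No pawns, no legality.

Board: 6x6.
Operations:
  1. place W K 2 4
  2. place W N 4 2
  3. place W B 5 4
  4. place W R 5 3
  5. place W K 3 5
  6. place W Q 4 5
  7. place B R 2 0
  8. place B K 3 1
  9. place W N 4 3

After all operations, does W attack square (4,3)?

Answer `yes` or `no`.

Answer: yes

Derivation:
Op 1: place WK@(2,4)
Op 2: place WN@(4,2)
Op 3: place WB@(5,4)
Op 4: place WR@(5,3)
Op 5: place WK@(3,5)
Op 6: place WQ@(4,5)
Op 7: place BR@(2,0)
Op 8: place BK@(3,1)
Op 9: place WN@(4,3)
Per-piece attacks for W:
  WK@(2,4): attacks (2,5) (2,3) (3,4) (1,4) (3,5) (3,3) (1,5) (1,3)
  WK@(3,5): attacks (3,4) (4,5) (2,5) (4,4) (2,4)
  WN@(4,2): attacks (5,4) (3,4) (2,3) (5,0) (3,0) (2,1)
  WN@(4,3): attacks (5,5) (3,5) (2,4) (5,1) (3,1) (2,2)
  WQ@(4,5): attacks (4,4) (4,3) (5,5) (3,5) (5,4) (3,4) (2,3) (1,2) (0,1) [ray(0,-1) blocked at (4,3); ray(-1,0) blocked at (3,5); ray(1,-1) blocked at (5,4)]
  WR@(5,3): attacks (5,4) (5,2) (5,1) (5,0) (4,3) [ray(0,1) blocked at (5,4); ray(-1,0) blocked at (4,3)]
  WB@(5,4): attacks (4,5) (4,3) [ray(-1,1) blocked at (4,5); ray(-1,-1) blocked at (4,3)]
W attacks (4,3): yes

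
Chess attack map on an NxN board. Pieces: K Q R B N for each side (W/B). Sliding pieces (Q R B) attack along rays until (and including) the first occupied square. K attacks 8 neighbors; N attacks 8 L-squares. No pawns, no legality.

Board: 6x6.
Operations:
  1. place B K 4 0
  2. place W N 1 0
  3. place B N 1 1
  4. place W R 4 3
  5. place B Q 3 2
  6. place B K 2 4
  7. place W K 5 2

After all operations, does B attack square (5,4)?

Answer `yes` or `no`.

Op 1: place BK@(4,0)
Op 2: place WN@(1,0)
Op 3: place BN@(1,1)
Op 4: place WR@(4,3)
Op 5: place BQ@(3,2)
Op 6: place BK@(2,4)
Op 7: place WK@(5,2)
Per-piece attacks for B:
  BN@(1,1): attacks (2,3) (3,2) (0,3) (3,0)
  BK@(2,4): attacks (2,5) (2,3) (3,4) (1,4) (3,5) (3,3) (1,5) (1,3)
  BQ@(3,2): attacks (3,3) (3,4) (3,5) (3,1) (3,0) (4,2) (5,2) (2,2) (1,2) (0,2) (4,3) (4,1) (5,0) (2,3) (1,4) (0,5) (2,1) (1,0) [ray(1,0) blocked at (5,2); ray(1,1) blocked at (4,3); ray(-1,-1) blocked at (1,0)]
  BK@(4,0): attacks (4,1) (5,0) (3,0) (5,1) (3,1)
B attacks (5,4): no

Answer: no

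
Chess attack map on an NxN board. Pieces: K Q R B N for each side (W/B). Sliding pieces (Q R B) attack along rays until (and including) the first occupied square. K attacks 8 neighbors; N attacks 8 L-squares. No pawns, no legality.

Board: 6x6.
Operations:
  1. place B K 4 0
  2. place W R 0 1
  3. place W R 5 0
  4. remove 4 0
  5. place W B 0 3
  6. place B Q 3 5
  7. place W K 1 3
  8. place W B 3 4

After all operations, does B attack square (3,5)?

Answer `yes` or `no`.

Answer: no

Derivation:
Op 1: place BK@(4,0)
Op 2: place WR@(0,1)
Op 3: place WR@(5,0)
Op 4: remove (4,0)
Op 5: place WB@(0,3)
Op 6: place BQ@(3,5)
Op 7: place WK@(1,3)
Op 8: place WB@(3,4)
Per-piece attacks for B:
  BQ@(3,5): attacks (3,4) (4,5) (5,5) (2,5) (1,5) (0,5) (4,4) (5,3) (2,4) (1,3) [ray(0,-1) blocked at (3,4); ray(-1,-1) blocked at (1,3)]
B attacks (3,5): no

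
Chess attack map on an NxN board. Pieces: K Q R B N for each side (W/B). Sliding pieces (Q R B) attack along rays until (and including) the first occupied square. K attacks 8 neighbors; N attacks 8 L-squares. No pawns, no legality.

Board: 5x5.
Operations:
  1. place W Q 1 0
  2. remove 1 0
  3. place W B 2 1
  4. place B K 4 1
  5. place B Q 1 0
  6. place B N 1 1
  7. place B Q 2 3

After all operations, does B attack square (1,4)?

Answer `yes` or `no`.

Answer: yes

Derivation:
Op 1: place WQ@(1,0)
Op 2: remove (1,0)
Op 3: place WB@(2,1)
Op 4: place BK@(4,1)
Op 5: place BQ@(1,0)
Op 6: place BN@(1,1)
Op 7: place BQ@(2,3)
Per-piece attacks for B:
  BQ@(1,0): attacks (1,1) (2,0) (3,0) (4,0) (0,0) (2,1) (0,1) [ray(0,1) blocked at (1,1); ray(1,1) blocked at (2,1)]
  BN@(1,1): attacks (2,3) (3,2) (0,3) (3,0)
  BQ@(2,3): attacks (2,4) (2,2) (2,1) (3,3) (4,3) (1,3) (0,3) (3,4) (3,2) (4,1) (1,4) (1,2) (0,1) [ray(0,-1) blocked at (2,1); ray(1,-1) blocked at (4,1)]
  BK@(4,1): attacks (4,2) (4,0) (3,1) (3,2) (3,0)
B attacks (1,4): yes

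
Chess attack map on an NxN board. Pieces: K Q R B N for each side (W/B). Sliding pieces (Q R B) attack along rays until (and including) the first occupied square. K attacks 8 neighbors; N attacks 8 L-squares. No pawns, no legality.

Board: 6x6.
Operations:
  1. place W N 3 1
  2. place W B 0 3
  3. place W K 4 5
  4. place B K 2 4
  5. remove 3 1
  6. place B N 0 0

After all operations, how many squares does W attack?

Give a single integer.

Answer: 10

Derivation:
Op 1: place WN@(3,1)
Op 2: place WB@(0,3)
Op 3: place WK@(4,5)
Op 4: place BK@(2,4)
Op 5: remove (3,1)
Op 6: place BN@(0,0)
Per-piece attacks for W:
  WB@(0,3): attacks (1,4) (2,5) (1,2) (2,1) (3,0)
  WK@(4,5): attacks (4,4) (5,5) (3,5) (5,4) (3,4)
Union (10 distinct): (1,2) (1,4) (2,1) (2,5) (3,0) (3,4) (3,5) (4,4) (5,4) (5,5)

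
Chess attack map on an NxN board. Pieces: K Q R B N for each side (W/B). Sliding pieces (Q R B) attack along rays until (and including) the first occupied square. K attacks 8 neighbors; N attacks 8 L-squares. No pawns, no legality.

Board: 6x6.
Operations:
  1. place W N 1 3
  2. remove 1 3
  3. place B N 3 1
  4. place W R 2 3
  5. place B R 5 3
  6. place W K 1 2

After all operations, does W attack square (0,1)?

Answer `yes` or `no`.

Op 1: place WN@(1,3)
Op 2: remove (1,3)
Op 3: place BN@(3,1)
Op 4: place WR@(2,3)
Op 5: place BR@(5,3)
Op 6: place WK@(1,2)
Per-piece attacks for W:
  WK@(1,2): attacks (1,3) (1,1) (2,2) (0,2) (2,3) (2,1) (0,3) (0,1)
  WR@(2,3): attacks (2,4) (2,5) (2,2) (2,1) (2,0) (3,3) (4,3) (5,3) (1,3) (0,3) [ray(1,0) blocked at (5,3)]
W attacks (0,1): yes

Answer: yes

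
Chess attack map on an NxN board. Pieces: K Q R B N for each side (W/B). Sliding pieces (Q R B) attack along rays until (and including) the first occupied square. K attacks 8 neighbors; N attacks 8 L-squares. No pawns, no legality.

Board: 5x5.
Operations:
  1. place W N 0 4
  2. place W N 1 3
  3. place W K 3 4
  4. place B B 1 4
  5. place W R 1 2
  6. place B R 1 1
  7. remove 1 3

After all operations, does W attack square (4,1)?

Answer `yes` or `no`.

Answer: no

Derivation:
Op 1: place WN@(0,4)
Op 2: place WN@(1,3)
Op 3: place WK@(3,4)
Op 4: place BB@(1,4)
Op 5: place WR@(1,2)
Op 6: place BR@(1,1)
Op 7: remove (1,3)
Per-piece attacks for W:
  WN@(0,4): attacks (1,2) (2,3)
  WR@(1,2): attacks (1,3) (1,4) (1,1) (2,2) (3,2) (4,2) (0,2) [ray(0,1) blocked at (1,4); ray(0,-1) blocked at (1,1)]
  WK@(3,4): attacks (3,3) (4,4) (2,4) (4,3) (2,3)
W attacks (4,1): no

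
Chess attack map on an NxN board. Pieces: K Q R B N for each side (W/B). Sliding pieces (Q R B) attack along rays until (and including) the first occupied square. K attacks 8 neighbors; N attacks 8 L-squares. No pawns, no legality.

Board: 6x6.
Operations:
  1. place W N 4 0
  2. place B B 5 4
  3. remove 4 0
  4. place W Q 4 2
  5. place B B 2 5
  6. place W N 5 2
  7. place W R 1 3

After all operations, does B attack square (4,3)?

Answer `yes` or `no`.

Op 1: place WN@(4,0)
Op 2: place BB@(5,4)
Op 3: remove (4,0)
Op 4: place WQ@(4,2)
Op 5: place BB@(2,5)
Op 6: place WN@(5,2)
Op 7: place WR@(1,3)
Per-piece attacks for B:
  BB@(2,5): attacks (3,4) (4,3) (5,2) (1,4) (0,3) [ray(1,-1) blocked at (5,2)]
  BB@(5,4): attacks (4,5) (4,3) (3,2) (2,1) (1,0)
B attacks (4,3): yes

Answer: yes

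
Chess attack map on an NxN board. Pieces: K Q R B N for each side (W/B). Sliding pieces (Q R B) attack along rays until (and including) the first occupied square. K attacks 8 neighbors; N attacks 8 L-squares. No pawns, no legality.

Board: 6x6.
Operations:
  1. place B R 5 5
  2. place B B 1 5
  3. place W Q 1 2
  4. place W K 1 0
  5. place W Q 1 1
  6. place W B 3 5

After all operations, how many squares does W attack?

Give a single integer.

Answer: 28

Derivation:
Op 1: place BR@(5,5)
Op 2: place BB@(1,5)
Op 3: place WQ@(1,2)
Op 4: place WK@(1,0)
Op 5: place WQ@(1,1)
Op 6: place WB@(3,5)
Per-piece attacks for W:
  WK@(1,0): attacks (1,1) (2,0) (0,0) (2,1) (0,1)
  WQ@(1,1): attacks (1,2) (1,0) (2,1) (3,1) (4,1) (5,1) (0,1) (2,2) (3,3) (4,4) (5,5) (2,0) (0,2) (0,0) [ray(0,1) blocked at (1,2); ray(0,-1) blocked at (1,0); ray(1,1) blocked at (5,5)]
  WQ@(1,2): attacks (1,3) (1,4) (1,5) (1,1) (2,2) (3,2) (4,2) (5,2) (0,2) (2,3) (3,4) (4,5) (2,1) (3,0) (0,3) (0,1) [ray(0,1) blocked at (1,5); ray(0,-1) blocked at (1,1)]
  WB@(3,5): attacks (4,4) (5,3) (2,4) (1,3) (0,2)
Union (28 distinct): (0,0) (0,1) (0,2) (0,3) (1,0) (1,1) (1,2) (1,3) (1,4) (1,5) (2,0) (2,1) (2,2) (2,3) (2,4) (3,0) (3,1) (3,2) (3,3) (3,4) (4,1) (4,2) (4,4) (4,5) (5,1) (5,2) (5,3) (5,5)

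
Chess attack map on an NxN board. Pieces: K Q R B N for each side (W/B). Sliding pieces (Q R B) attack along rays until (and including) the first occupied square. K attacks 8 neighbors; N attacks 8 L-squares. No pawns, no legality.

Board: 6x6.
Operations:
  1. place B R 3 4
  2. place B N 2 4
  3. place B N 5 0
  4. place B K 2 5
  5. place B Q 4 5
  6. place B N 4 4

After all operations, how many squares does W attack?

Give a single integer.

Answer: 0

Derivation:
Op 1: place BR@(3,4)
Op 2: place BN@(2,4)
Op 3: place BN@(5,0)
Op 4: place BK@(2,5)
Op 5: place BQ@(4,5)
Op 6: place BN@(4,4)
Per-piece attacks for W:
Union (0 distinct): (none)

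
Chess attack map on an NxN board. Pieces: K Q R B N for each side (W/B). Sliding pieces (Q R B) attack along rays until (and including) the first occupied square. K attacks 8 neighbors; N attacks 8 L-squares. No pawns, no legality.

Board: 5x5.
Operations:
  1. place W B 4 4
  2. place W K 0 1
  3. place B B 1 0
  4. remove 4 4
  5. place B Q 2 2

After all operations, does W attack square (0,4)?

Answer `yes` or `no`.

Answer: no

Derivation:
Op 1: place WB@(4,4)
Op 2: place WK@(0,1)
Op 3: place BB@(1,0)
Op 4: remove (4,4)
Op 5: place BQ@(2,2)
Per-piece attacks for W:
  WK@(0,1): attacks (0,2) (0,0) (1,1) (1,2) (1,0)
W attacks (0,4): no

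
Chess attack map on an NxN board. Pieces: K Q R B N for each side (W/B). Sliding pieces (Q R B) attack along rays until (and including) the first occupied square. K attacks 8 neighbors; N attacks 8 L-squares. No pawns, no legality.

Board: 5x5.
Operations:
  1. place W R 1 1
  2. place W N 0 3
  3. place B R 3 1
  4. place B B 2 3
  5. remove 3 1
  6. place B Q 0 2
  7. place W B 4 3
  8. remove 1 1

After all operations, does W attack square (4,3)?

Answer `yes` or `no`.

Op 1: place WR@(1,1)
Op 2: place WN@(0,3)
Op 3: place BR@(3,1)
Op 4: place BB@(2,3)
Op 5: remove (3,1)
Op 6: place BQ@(0,2)
Op 7: place WB@(4,3)
Op 8: remove (1,1)
Per-piece attacks for W:
  WN@(0,3): attacks (2,4) (1,1) (2,2)
  WB@(4,3): attacks (3,4) (3,2) (2,1) (1,0)
W attacks (4,3): no

Answer: no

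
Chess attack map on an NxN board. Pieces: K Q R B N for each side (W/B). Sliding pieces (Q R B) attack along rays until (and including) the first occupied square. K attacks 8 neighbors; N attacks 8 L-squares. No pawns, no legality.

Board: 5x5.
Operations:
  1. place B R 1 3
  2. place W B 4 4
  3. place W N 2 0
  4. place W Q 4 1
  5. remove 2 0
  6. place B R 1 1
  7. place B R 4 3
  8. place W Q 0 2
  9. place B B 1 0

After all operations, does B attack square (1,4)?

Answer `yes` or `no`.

Op 1: place BR@(1,3)
Op 2: place WB@(4,4)
Op 3: place WN@(2,0)
Op 4: place WQ@(4,1)
Op 5: remove (2,0)
Op 6: place BR@(1,1)
Op 7: place BR@(4,3)
Op 8: place WQ@(0,2)
Op 9: place BB@(1,0)
Per-piece attacks for B:
  BB@(1,0): attacks (2,1) (3,2) (4,3) (0,1) [ray(1,1) blocked at (4,3)]
  BR@(1,1): attacks (1,2) (1,3) (1,0) (2,1) (3,1) (4,1) (0,1) [ray(0,1) blocked at (1,3); ray(0,-1) blocked at (1,0); ray(1,0) blocked at (4,1)]
  BR@(1,3): attacks (1,4) (1,2) (1,1) (2,3) (3,3) (4,3) (0,3) [ray(0,-1) blocked at (1,1); ray(1,0) blocked at (4,3)]
  BR@(4,3): attacks (4,4) (4,2) (4,1) (3,3) (2,3) (1,3) [ray(0,1) blocked at (4,4); ray(0,-1) blocked at (4,1); ray(-1,0) blocked at (1,3)]
B attacks (1,4): yes

Answer: yes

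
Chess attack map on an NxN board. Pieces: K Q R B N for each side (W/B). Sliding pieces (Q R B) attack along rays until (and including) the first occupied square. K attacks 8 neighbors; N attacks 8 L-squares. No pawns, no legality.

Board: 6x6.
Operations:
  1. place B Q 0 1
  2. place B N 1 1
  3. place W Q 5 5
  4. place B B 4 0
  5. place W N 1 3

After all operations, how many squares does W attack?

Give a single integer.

Op 1: place BQ@(0,1)
Op 2: place BN@(1,1)
Op 3: place WQ@(5,5)
Op 4: place BB@(4,0)
Op 5: place WN@(1,3)
Per-piece attacks for W:
  WN@(1,3): attacks (2,5) (3,4) (0,5) (2,1) (3,2) (0,1)
  WQ@(5,5): attacks (5,4) (5,3) (5,2) (5,1) (5,0) (4,5) (3,5) (2,5) (1,5) (0,5) (4,4) (3,3) (2,2) (1,1) [ray(-1,-1) blocked at (1,1)]
Union (18 distinct): (0,1) (0,5) (1,1) (1,5) (2,1) (2,2) (2,5) (3,2) (3,3) (3,4) (3,5) (4,4) (4,5) (5,0) (5,1) (5,2) (5,3) (5,4)

Answer: 18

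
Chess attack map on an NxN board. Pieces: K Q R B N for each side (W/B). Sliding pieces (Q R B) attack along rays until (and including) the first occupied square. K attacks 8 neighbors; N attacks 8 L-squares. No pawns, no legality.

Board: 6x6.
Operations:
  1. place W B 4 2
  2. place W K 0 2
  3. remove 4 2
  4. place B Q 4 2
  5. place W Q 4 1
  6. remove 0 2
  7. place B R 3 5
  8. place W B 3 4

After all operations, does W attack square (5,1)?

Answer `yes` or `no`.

Answer: yes

Derivation:
Op 1: place WB@(4,2)
Op 2: place WK@(0,2)
Op 3: remove (4,2)
Op 4: place BQ@(4,2)
Op 5: place WQ@(4,1)
Op 6: remove (0,2)
Op 7: place BR@(3,5)
Op 8: place WB@(3,4)
Per-piece attacks for W:
  WB@(3,4): attacks (4,5) (4,3) (5,2) (2,5) (2,3) (1,2) (0,1)
  WQ@(4,1): attacks (4,2) (4,0) (5,1) (3,1) (2,1) (1,1) (0,1) (5,2) (5,0) (3,2) (2,3) (1,4) (0,5) (3,0) [ray(0,1) blocked at (4,2)]
W attacks (5,1): yes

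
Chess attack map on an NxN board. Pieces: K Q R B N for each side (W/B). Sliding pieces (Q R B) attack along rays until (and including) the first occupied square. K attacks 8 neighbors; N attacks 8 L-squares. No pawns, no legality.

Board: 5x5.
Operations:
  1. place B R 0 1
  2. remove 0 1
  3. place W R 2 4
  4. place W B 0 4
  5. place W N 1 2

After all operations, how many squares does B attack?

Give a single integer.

Answer: 0

Derivation:
Op 1: place BR@(0,1)
Op 2: remove (0,1)
Op 3: place WR@(2,4)
Op 4: place WB@(0,4)
Op 5: place WN@(1,2)
Per-piece attacks for B:
Union (0 distinct): (none)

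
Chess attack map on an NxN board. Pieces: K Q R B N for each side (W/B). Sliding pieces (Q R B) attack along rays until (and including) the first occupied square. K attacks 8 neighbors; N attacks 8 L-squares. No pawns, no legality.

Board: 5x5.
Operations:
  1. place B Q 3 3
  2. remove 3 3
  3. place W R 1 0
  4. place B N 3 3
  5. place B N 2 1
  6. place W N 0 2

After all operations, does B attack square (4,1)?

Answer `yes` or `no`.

Op 1: place BQ@(3,3)
Op 2: remove (3,3)
Op 3: place WR@(1,0)
Op 4: place BN@(3,3)
Op 5: place BN@(2,1)
Op 6: place WN@(0,2)
Per-piece attacks for B:
  BN@(2,1): attacks (3,3) (4,2) (1,3) (0,2) (4,0) (0,0)
  BN@(3,3): attacks (1,4) (4,1) (2,1) (1,2)
B attacks (4,1): yes

Answer: yes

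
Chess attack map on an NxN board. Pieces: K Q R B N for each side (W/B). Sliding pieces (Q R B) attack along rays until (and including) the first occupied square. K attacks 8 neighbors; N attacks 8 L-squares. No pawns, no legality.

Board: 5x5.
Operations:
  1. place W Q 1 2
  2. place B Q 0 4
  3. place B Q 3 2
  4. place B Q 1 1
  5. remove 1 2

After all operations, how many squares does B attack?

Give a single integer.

Answer: 22

Derivation:
Op 1: place WQ@(1,2)
Op 2: place BQ@(0,4)
Op 3: place BQ@(3,2)
Op 4: place BQ@(1,1)
Op 5: remove (1,2)
Per-piece attacks for B:
  BQ@(0,4): attacks (0,3) (0,2) (0,1) (0,0) (1,4) (2,4) (3,4) (4,4) (1,3) (2,2) (3,1) (4,0)
  BQ@(1,1): attacks (1,2) (1,3) (1,4) (1,0) (2,1) (3,1) (4,1) (0,1) (2,2) (3,3) (4,4) (2,0) (0,2) (0,0)
  BQ@(3,2): attacks (3,3) (3,4) (3,1) (3,0) (4,2) (2,2) (1,2) (0,2) (4,3) (4,1) (2,3) (1,4) (2,1) (1,0)
Union (22 distinct): (0,0) (0,1) (0,2) (0,3) (1,0) (1,2) (1,3) (1,4) (2,0) (2,1) (2,2) (2,3) (2,4) (3,0) (3,1) (3,3) (3,4) (4,0) (4,1) (4,2) (4,3) (4,4)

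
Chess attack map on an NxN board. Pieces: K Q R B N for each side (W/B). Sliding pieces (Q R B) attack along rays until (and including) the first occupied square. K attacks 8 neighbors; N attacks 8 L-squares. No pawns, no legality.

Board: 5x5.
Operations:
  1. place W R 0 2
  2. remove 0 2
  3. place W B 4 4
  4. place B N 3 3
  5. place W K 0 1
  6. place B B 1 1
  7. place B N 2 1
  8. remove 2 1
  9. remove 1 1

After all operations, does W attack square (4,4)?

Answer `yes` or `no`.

Answer: no

Derivation:
Op 1: place WR@(0,2)
Op 2: remove (0,2)
Op 3: place WB@(4,4)
Op 4: place BN@(3,3)
Op 5: place WK@(0,1)
Op 6: place BB@(1,1)
Op 7: place BN@(2,1)
Op 8: remove (2,1)
Op 9: remove (1,1)
Per-piece attacks for W:
  WK@(0,1): attacks (0,2) (0,0) (1,1) (1,2) (1,0)
  WB@(4,4): attacks (3,3) [ray(-1,-1) blocked at (3,3)]
W attacks (4,4): no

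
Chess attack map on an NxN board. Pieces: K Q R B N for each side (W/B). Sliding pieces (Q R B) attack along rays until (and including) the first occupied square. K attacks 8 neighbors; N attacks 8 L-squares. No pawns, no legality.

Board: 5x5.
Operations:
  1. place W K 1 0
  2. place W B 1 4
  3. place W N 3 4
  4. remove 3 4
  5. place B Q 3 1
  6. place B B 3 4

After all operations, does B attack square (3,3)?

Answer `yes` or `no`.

Answer: yes

Derivation:
Op 1: place WK@(1,0)
Op 2: place WB@(1,4)
Op 3: place WN@(3,4)
Op 4: remove (3,4)
Op 5: place BQ@(3,1)
Op 6: place BB@(3,4)
Per-piece attacks for B:
  BQ@(3,1): attacks (3,2) (3,3) (3,4) (3,0) (4,1) (2,1) (1,1) (0,1) (4,2) (4,0) (2,2) (1,3) (0,4) (2,0) [ray(0,1) blocked at (3,4)]
  BB@(3,4): attacks (4,3) (2,3) (1,2) (0,1)
B attacks (3,3): yes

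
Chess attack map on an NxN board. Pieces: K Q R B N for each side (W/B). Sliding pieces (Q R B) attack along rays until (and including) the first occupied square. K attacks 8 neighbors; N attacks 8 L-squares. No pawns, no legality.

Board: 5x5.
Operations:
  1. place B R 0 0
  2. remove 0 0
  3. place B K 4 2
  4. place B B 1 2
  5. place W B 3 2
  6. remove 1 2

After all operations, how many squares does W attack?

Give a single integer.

Op 1: place BR@(0,0)
Op 2: remove (0,0)
Op 3: place BK@(4,2)
Op 4: place BB@(1,2)
Op 5: place WB@(3,2)
Op 6: remove (1,2)
Per-piece attacks for W:
  WB@(3,2): attacks (4,3) (4,1) (2,3) (1,4) (2,1) (1,0)
Union (6 distinct): (1,0) (1,4) (2,1) (2,3) (4,1) (4,3)

Answer: 6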